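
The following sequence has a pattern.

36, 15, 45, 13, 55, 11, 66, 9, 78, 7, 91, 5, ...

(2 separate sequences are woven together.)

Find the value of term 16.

1

Odd-indexed and even-indexed terms follow separate rules.
Track A: 36, 45, 55, 66, 78, 91 — the triangular numbers T_8, T_9, ….
Track B: 15, 13, 11, 9, 7, 5 — arithmetic with common difference −2.
Term 16 comes from track B (its 8th entry): 1.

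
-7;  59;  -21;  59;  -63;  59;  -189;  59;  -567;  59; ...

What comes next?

-1701

The terms cycle through 2 interleaved subsequences.
Track A = -7, -21, -63, -189, -567: multiplying by 3 each time.
Track B = 59, 59, 59, 59, 59: constant 59.
Position 11 → track A, term 6 = -1701.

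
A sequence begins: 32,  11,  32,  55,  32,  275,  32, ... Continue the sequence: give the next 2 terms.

1375, 32

Taking every 2nd term gives 2 separate tracks.
Track A: 32, 32, 32, 32 (the constant sequence 32).
Track B: 11, 55, 275 (geometric with ratio 5).
Position 8 falls in track B as its term 4, giving 1375.
Term 9 comes from track A (its 5th entry): 32.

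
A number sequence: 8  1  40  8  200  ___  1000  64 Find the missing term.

Positions 1, 3, 5, … form one subsequence and positions 2, 4, 6, … form another.
Track A: 8, 40, 200, 1000 (multiplying by 5 each time).
Track B: 1, 8, ?, 64 (perfect cubes starting at 1³).
Track B's pattern makes the blank 27.

27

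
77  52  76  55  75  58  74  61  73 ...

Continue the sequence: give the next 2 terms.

Positions 1, 3, 5, … form one subsequence and positions 2, 4, 6, … form another.
Track A = 77, 76, 75, 74, 73: arithmetic with common difference −1.
Track B = 52, 55, 58, 61: adding 3 each time.
Position 10 falls in track B as its term 5, giving 64.
Position 11 falls in track A as its term 6, giving 72.

64, 72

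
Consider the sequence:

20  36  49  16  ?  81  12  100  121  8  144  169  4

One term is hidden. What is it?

The slot pattern repeats as ABB (period 3), so there are 2 interleaved tracks.
Stream A: 20, 16, 12, 8, 4 (arithmetic with common difference −4).
Stream B: 36, 49, ?, 81, 100, 121, 144, 169 (consecutive squares n² from n = 6).
So the missing entry in stream B is 64.

64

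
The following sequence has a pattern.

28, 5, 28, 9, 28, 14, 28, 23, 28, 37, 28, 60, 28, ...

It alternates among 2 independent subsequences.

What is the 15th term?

Positions 1, 3, 5, … form one subsequence and positions 2, 4, 6, … form another.
Stream A: 28, 28, 28, 28, 28, 28, 28 (constant 28).
Stream B: 5, 9, 14, 23, 37, 60 (a Fibonacci-like recurrence a_n = a_{n-1} + a_{n-2}).
Position 15 falls in stream A as its term 8, giving 28.

28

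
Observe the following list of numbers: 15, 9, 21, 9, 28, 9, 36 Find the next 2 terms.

Positions 1, 3, 5, … form one subsequence and positions 2, 4, 6, … form another.
Track A = 15, 21, 28, 36: triangular numbers n(n+1)/2 for n = 5, 6, ….
Track B = 9, 9, 9: constant 9.
Position 8 → track B, term 4 = 9.
Position 9 → track A, term 5 = 45.

9, 45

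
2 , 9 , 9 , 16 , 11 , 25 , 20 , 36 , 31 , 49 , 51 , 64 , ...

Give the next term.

82

Split by position mod 2 into 2 tracks.
Track A: 2, 9, 11, 20, 31, 51. Fibonacci-style (each term is the sum of the two before it).
Track B: 9, 16, 25, 36, 49, 64. The squares 3², 4², 5², ….
Term 13 comes from track A (its 7th entry): 82.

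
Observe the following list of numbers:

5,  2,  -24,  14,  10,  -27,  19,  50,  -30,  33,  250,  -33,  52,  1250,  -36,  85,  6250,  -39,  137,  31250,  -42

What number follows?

222

Split by position mod 3 into 3 tracks.
Stream A = 5, 14, 19, 33, 52, 85, 137: each term equals the sum of the previous two.
Stream B = 2, 10, 50, 250, 1250, 6250, 31250: geometric, ×5 each step.
Stream C = -24, -27, -30, -33, -36, -39, -42: arithmetic, step −3.
Position 22 falls in stream A as its term 8, giving 222.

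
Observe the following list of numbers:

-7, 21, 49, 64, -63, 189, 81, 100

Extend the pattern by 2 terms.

Positions follow the repeating pattern AABB; grouping by letter gives 2 tracks.
Stream A is -7, 21, -63, 189, which is geometric with ratio -3.
Stream B is 49, 64, 81, 100, which is consecutive squares n² from n = 7.
Term 9 comes from stream A (its 5th entry): -567.
Term 10 comes from stream A (its 6th entry): 1701.

-567, 1701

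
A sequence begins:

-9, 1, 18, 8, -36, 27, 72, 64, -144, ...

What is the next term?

Positions 1, 3, 5, … form one subsequence and positions 2, 4, 6, … form another.
Track A is -9, 18, -36, 72, -144, which is multiplying by -2 each time.
Track B is 1, 8, 27, 64, which is perfect cubes starting at 1³.
The 10th slot belongs to track B; its 5th term is 125.

125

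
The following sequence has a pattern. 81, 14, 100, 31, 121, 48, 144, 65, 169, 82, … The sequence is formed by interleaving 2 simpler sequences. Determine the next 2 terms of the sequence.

196, 99

Positions 1, 3, 5, … form one subsequence and positions 2, 4, 6, … form another.
Track A: 81, 100, 121, 144, 169. Perfect squares starting at 9².
Track B: 14, 31, 48, 65, 82. Arithmetic, step +17.
Position 11 falls in track A as its term 6, giving 196.
Position 12 falls in track B as its term 6, giving 99.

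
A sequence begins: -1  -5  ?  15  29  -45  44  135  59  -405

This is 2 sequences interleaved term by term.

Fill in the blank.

14

Split by position mod 2 into 2 tracks.
Track A = -1, ?, 29, 44, 59: adding 15 each time.
Track B = -5, 15, -45, 135, -405: geometric with ratio -3.
Filling track A at index 2 by its rule yields 14.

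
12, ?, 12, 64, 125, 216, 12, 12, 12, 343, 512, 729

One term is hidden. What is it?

12

Positions follow the repeating pattern AAABBB; grouping by letter gives 2 tracks.
Stream A: 12, ?, 12, 12, 12, 12 — always 12.
Stream B: 64, 125, 216, 343, 512, 729 — the cubes 4³, 5³, 6³, ….
Stream A's pattern makes the blank 12.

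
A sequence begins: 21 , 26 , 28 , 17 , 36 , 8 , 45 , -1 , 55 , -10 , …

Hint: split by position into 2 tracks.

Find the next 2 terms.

66, -19

The terms cycle through 2 interleaved subsequences.
Stream A: 21, 28, 36, 45, 55 — the triangular numbers T_6, T_7, ….
Stream B: 26, 17, 8, -1, -10 — arithmetic, step −9.
Term 11 comes from stream A (its 6th entry): 66.
Position 12 → stream B, term 6 = -19.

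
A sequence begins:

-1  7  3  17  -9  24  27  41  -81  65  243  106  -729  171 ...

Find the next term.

Split by position mod 2 into 2 tracks.
Track A: -1, 3, -9, 27, -81, 243, -729 (geometric, ×-3 each step).
Track B: 7, 17, 24, 41, 65, 106, 171 (each term equals the sum of the previous two).
The 15th slot belongs to track A; its 8th term is 2187.

2187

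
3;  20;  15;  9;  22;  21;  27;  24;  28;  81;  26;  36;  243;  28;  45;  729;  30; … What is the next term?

55

Taking every 3rd term gives 3 separate tracks.
Stream A is 3, 9, 27, 81, 243, 729, which is a geometric progression (common ratio 3).
Stream B is 20, 22, 24, 26, 28, 30, which is adding 2 each time.
Stream C is 15, 21, 28, 36, 45, which is triangular numbers n(n+1)/2 for n = 5, 6, ….
Term 18 comes from stream C (its 6th entry): 55.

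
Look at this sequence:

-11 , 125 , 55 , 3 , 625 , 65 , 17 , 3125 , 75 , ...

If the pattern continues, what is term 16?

Split by position mod 3: positions 1, 4, 7, … form one track, and each other residue class forms its own.
Track A: -11, 3, 17 (arithmetic with common difference +14).
Track B: 125, 625, 3125 (powers 5^3, 5^4, 5^5, …).
Track C: 55, 65, 75 (linear: a_n = 45 + 10·n).
The 16th slot belongs to track A; its 6th term is 59.

59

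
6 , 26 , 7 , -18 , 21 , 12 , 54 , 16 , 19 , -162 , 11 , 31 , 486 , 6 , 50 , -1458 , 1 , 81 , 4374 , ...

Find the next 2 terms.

-4, 131

The terms cycle through 3 interleaved subsequences.
Track A = 6, -18, 54, -162, 486, -1458, 4374: a geometric progression (common ratio -3).
Track B = 26, 21, 16, 11, 6, 1: subtracting 5 each time.
Track C = 7, 12, 19, 31, 50, 81: each term equals the sum of the previous two.
Term 20 comes from track B (its 7th entry): -4.
Position 21 falls in track C as its term 7, giving 131.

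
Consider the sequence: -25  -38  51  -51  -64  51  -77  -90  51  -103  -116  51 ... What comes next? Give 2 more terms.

-129, -142

Reading positions in blocks of 3 reveals the pattern AAB — 2 tracks woven together.
Track A: -25, -38, -51, -64, -77, -90, -103, -116 — arithmetic, step −13.
Track B: 51, 51, 51, 51 — always 51.
Position 13 → track A, term 9 = -129.
Term 14 comes from track A (its 10th entry): -142.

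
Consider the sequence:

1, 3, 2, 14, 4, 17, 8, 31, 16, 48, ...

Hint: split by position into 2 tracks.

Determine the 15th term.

The terms cycle through 2 interleaved subsequences.
Subsequence A is 1, 2, 4, 8, 16, which is geometric, ×2 each step.
Subsequence B is 3, 14, 17, 31, 48, which is Fibonacci-style (each term is the sum of the two before it).
Term 15 comes from subsequence A (its 8th entry): 128.

128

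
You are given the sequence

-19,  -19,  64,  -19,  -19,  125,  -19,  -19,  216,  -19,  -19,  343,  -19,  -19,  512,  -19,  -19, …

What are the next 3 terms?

729, -19, -19

The slot pattern repeats as AAB (period 3), so there are 2 interleaved tracks.
Stream A = -19, -19, -19, -19, -19, -19, -19, -19, -19, -19, -19, -19: the constant sequence -19.
Stream B = 64, 125, 216, 343, 512: perfect cubes starting at 4³.
Term 18 comes from stream B (its 6th entry): 729.
Position 19 → stream A, term 13 = -19.
The 20th slot belongs to stream A; its 14th term is -19.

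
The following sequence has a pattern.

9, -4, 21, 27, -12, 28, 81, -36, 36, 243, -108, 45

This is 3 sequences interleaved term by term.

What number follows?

Split by position mod 3: positions 1, 4, 7, … form one track, and each other residue class forms its own.
Track A is 9, 27, 81, 243, which is successive powers of 3.
Track B is -4, -12, -36, -108, which is geometric with ratio 3.
Track C is 21, 28, 36, 45, which is triangular numbers starting at T_6.
The 13th slot belongs to track A; its 5th term is 729.

729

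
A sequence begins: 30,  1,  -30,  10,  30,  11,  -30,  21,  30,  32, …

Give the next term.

The terms cycle through 2 interleaved subsequences.
Track A: 30, -30, 30, -30, 30 — oscillating between 30 and -30.
Track B: 1, 10, 11, 21, 32 — a Fibonacci-like recurrence a_n = a_{n-1} + a_{n-2}.
Term 11 comes from track A (its 6th entry): -30.

-30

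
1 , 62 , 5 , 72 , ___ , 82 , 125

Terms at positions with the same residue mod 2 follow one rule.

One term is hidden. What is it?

Positions 1, 3, 5, … form one subsequence and positions 2, 4, 6, … form another.
Track A: 1, 5, ?, 125. Geometric, ×5 each step.
Track B: 62, 72, 82. Arithmetic, step +10.
Track A's pattern makes the blank 25.

25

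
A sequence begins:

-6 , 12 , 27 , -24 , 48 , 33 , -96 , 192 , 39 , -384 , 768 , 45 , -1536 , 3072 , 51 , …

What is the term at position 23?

196608

Reading positions in blocks of 3 reveals the pattern AAB — 2 tracks woven together.
Stream A is -6, 12, -24, 48, -96, 192, -384, 768, -1536, 3072, which is a geometric progression (common ratio -2).
Stream B is 27, 33, 39, 45, 51, which is adding 6 each time.
Position 23 falls in stream A as its term 16, giving 196608.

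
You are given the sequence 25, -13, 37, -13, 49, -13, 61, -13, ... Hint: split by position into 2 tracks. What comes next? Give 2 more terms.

73, -13

Split by position mod 2 into 2 tracks.
Stream A: 25, 37, 49, 61 (arithmetic, step +12).
Stream B: -13, -13, -13, -13 (always -13).
The 9th slot belongs to stream A; its 5th term is 73.
Position 10 falls in stream B as its term 5, giving -13.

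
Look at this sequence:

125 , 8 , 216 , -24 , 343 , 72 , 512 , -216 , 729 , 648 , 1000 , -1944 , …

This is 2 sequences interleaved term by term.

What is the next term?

Taking every 2nd term gives 2 separate tracks.
Subsequence A = 125, 216, 343, 512, 729, 1000: the cubes 5³, 6³, 7³, ….
Subsequence B = 8, -24, 72, -216, 648, -1944: geometric with ratio -3.
Position 13 falls in subsequence A as its term 7, giving 1331.

1331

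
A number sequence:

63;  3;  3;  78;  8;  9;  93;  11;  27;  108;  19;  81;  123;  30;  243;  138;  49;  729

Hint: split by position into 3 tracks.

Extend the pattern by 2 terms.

153, 79

Taking every 3rd term gives 3 separate tracks.
Subsequence A: 63, 78, 93, 108, 123, 138 (arithmetic with common difference +15).
Subsequence B: 3, 8, 11, 19, 30, 49 (Fibonacci-style (each term is the sum of the two before it)).
Subsequence C: 3, 9, 27, 81, 243, 729 (powers 3^1, 3^2, 3^3, …).
Position 19 falls in subsequence A as its term 7, giving 153.
Position 20 falls in subsequence B as its term 7, giving 79.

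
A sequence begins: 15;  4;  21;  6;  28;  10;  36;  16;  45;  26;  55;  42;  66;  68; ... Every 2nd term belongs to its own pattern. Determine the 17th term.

The terms cycle through 2 interleaved subsequences.
Stream A is 15, 21, 28, 36, 45, 55, 66, which is the triangular numbers T_5, T_6, ….
Stream B is 4, 6, 10, 16, 26, 42, 68, which is each term equals the sum of the previous two.
Position 17 falls in stream A as its term 9, giving 91.

91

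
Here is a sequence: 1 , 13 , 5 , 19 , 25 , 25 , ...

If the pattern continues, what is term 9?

625

The terms cycle through 2 interleaved subsequences.
Track A: 1, 5, 25 — powers 5^0, 5^1, 5^2, ….
Track B: 13, 19, 25 — arithmetic, step +6.
The 9th slot belongs to track A; its 5th term is 625.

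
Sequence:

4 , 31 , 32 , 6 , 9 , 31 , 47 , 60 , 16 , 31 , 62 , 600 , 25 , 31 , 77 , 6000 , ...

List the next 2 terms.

36, 31

The terms cycle through 4 interleaved subsequences.
Track A = 4, 9, 16, 25: the squares 2², 3², 4², ….
Track B = 31, 31, 31, 31: the constant sequence 31.
Track C = 32, 47, 62, 77: linear: a_n = 17 + 15·n.
Track D = 6, 60, 600, 6000: a geometric progression (common ratio 10).
Term 17 comes from track A (its 5th entry): 36.
The 18th slot belongs to track B; its 5th term is 31.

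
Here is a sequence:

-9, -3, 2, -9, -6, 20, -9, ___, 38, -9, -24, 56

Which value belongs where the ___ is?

-12

Read the sequence 3 terms at a time; column i is its own pattern.
Subsequence A: -9, -9, -9, -9. Always -9.
Subsequence B: -3, -6, ?, -24. Geometric with ratio 2.
Subsequence C: 2, 20, 38, 56. Adding 18 each time.
Filling subsequence B at index 3 by its rule yields -12.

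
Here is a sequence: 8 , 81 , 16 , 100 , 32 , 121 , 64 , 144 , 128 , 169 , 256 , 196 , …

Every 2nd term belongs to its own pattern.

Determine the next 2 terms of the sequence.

512, 225

Odd-indexed and even-indexed terms follow separate rules.
Track A: 8, 16, 32, 64, 128, 256 (powers of 2).
Track B: 81, 100, 121, 144, 169, 196 (perfect squares starting at 9²).
Term 13 comes from track A (its 7th entry): 512.
Term 14 comes from track B (its 7th entry): 225.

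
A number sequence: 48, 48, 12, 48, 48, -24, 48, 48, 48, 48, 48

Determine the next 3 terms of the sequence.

-96, 48, 48

Positions follow the repeating pattern AAB; grouping by letter gives 2 tracks.
Stream A: 48, 48, 48, 48, 48, 48, 48, 48. Always 48.
Stream B: 12, -24, 48. Multiplying by -2 each time.
Position 12 falls in stream B as its term 4, giving -96.
Position 13 falls in stream A as its term 9, giving 48.
The 14th slot belongs to stream A; its 10th term is 48.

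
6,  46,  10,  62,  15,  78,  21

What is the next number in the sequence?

Split by position mod 2 into 2 tracks.
Track A = 6, 10, 15, 21: triangular numbers n(n+1)/2 for n = 3, 4, ….
Track B = 46, 62, 78: linear: a_n = 30 + 16·n.
The 8th slot belongs to track B; its 4th term is 94.

94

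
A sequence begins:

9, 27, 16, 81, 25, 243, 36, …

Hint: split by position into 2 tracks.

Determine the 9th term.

The terms cycle through 2 interleaved subsequences.
Subsequence A: 9, 16, 25, 36 — consecutive squares n² from n = 3.
Subsequence B: 27, 81, 243 — powers 3^3, 3^4, 3^5, ….
Term 9 comes from subsequence A (its 5th entry): 49.

49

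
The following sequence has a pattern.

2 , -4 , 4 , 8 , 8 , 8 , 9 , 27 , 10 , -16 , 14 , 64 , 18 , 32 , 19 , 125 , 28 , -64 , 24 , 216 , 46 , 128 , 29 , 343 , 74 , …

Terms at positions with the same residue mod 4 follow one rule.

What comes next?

-256

Taking every 4th term gives 4 separate tracks.
Subsequence A: 2, 8, 10, 18, 28, 46, 74 (Fibonacci-style (each term is the sum of the two before it)).
Subsequence B: -4, 8, -16, 32, -64, 128 (geometric, ×-2 each step).
Subsequence C: 4, 9, 14, 19, 24, 29 (arithmetic, step +5).
Subsequence D: 8, 27, 64, 125, 216, 343 (the cubes 2³, 3³, 4³, …).
The 26th slot belongs to subsequence B; its 7th term is -256.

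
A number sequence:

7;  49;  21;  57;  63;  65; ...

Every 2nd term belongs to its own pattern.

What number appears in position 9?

Taking every 2nd term gives 2 separate tracks.
Track A is 7, 21, 63, which is geometric with ratio 3.
Track B is 49, 57, 65, which is linear: a_n = 41 + 8·n.
Term 9 comes from track A (its 5th entry): 567.

567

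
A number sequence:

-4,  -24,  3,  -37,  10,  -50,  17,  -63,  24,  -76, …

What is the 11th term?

The terms cycle through 2 interleaved subsequences.
Subsequence A = -4, 3, 10, 17, 24: arithmetic with common difference +7.
Subsequence B = -24, -37, -50, -63, -76: arithmetic, step −13.
The 11th slot belongs to subsequence A; its 6th term is 31.

31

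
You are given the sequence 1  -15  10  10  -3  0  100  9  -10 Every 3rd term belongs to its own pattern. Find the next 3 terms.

1000, 21, -20

The terms cycle through 3 interleaved subsequences.
Track A: 1, 10, 100 — powers 10^0, 10^1, 10^2, ….
Track B: -15, -3, 9 — adding 12 each time.
Track C: 10, 0, -10 — arithmetic, step −10.
Position 10 → track A, term 4 = 1000.
Position 11 falls in track B as its term 4, giving 21.
Position 12 falls in track C as its term 4, giving -20.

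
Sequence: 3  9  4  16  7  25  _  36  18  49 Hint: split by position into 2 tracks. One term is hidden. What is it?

Taking every 2nd term gives 2 separate tracks.
Subsequence A: 3, 4, 7, ?, 18. Each term equals the sum of the previous two.
Subsequence B: 9, 16, 25, 36, 49. The squares 3², 4², 5², ….
Filling subsequence A at index 4 by its rule yields 11.

11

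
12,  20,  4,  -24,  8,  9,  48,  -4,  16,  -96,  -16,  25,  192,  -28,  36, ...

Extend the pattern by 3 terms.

-384, -40, 49

Split by position mod 3 into 3 tracks.
Track A = 12, -24, 48, -96, 192: a geometric progression (common ratio -2).
Track B = 20, 8, -4, -16, -28: arithmetic, step −12.
Track C = 4, 9, 16, 25, 36: consecutive squares n² from n = 2.
The 16th slot belongs to track A; its 6th term is -384.
The 17th slot belongs to track B; its 6th term is -40.
The 18th slot belongs to track C; its 6th term is 49.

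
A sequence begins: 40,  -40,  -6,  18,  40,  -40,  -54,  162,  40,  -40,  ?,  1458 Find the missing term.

-486

Positions follow the repeating pattern AABB; grouping by letter gives 2 tracks.
Track A: 40, -40, 40, -40, 40, -40 (oscillating between 40 and -40).
Track B: -6, 18, -54, 162, ?, 1458 (geometric with ratio -3).
Track B's pattern makes the blank -486.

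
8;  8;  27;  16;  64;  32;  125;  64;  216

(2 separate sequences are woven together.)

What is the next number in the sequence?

128

Positions 1, 3, 5, … form one subsequence and positions 2, 4, 6, … form another.
Subsequence A: 8, 27, 64, 125, 216. Consecutive cubes n³ from n = 2.
Subsequence B: 8, 16, 32, 64. Successive powers of 2.
Position 10 → subsequence B, term 5 = 128.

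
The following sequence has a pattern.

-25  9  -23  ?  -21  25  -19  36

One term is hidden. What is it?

Split by position mod 2 into 2 tracks.
Track A: -25, -23, -21, -19 (adding 2 each time).
Track B: 9, ?, 25, 36 (consecutive squares n² from n = 3).
The gap is track B's term 2; the rule gives 16.

16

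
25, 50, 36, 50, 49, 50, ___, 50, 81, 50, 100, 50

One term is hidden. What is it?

64

Positions 1, 3, 5, … form one subsequence and positions 2, 4, 6, … form another.
Track A is 25, 36, 49, ?, 81, 100, which is the squares 5², 6², 7², ….
Track B is 50, 50, 50, 50, 50, 50, which is constant 50.
The gap is track A's term 4; the rule gives 64.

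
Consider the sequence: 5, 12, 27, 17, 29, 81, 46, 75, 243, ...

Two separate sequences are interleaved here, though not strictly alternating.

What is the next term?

Positions follow the repeating pattern AAB; grouping by letter gives 2 tracks.
Stream A is 5, 12, 17, 29, 46, 75, which is each term equals the sum of the previous two.
Stream B is 27, 81, 243, which is powers of 3.
The 10th slot belongs to stream A; its 7th term is 121.

121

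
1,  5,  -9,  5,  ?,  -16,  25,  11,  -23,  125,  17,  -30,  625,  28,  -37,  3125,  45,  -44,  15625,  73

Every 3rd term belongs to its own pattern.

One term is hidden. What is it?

Taking every 3rd term gives 3 separate tracks.
Stream A: 1, 5, 25, 125, 625, 3125, 15625. Powers of 5.
Stream B: 5, ?, 11, 17, 28, 45, 73. A Fibonacci-like recurrence a_n = a_{n-1} + a_{n-2}.
Stream C: -9, -16, -23, -30, -37, -44. Linear: a_n = -2 − 7·n.
So the missing entry in stream B is 6.

6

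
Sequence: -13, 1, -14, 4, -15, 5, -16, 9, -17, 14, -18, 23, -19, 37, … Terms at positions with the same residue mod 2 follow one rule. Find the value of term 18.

The terms cycle through 2 interleaved subsequences.
Track A: -13, -14, -15, -16, -17, -18, -19 (linear: a_n = -12 − n).
Track B: 1, 4, 5, 9, 14, 23, 37 (Fibonacci-style (each term is the sum of the two before it)).
Position 18 falls in track B as its term 9, giving 97.

97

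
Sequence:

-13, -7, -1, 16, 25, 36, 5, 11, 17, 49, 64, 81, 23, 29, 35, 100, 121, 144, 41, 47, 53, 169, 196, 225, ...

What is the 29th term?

The slot pattern repeats as AAABBB (period 6), so there are 2 interleaved tracks.
Subsequence A is -13, -7, -1, 5, 11, 17, 23, 29, 35, 41, 47, 53, which is arithmetic, step +6.
Subsequence B is 16, 25, 36, 49, 64, 81, 100, 121, 144, 169, 196, 225, which is consecutive squares n² from n = 4.
Position 29 → subsequence B, term 14 = 289.

289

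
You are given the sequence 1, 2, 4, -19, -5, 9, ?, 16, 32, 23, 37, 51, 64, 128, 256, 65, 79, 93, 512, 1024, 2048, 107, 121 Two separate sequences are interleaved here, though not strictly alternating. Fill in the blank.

Reading positions in blocks of 6 reveals the pattern AAABBB — 2 tracks woven together.
Stream A is 1, 2, 4, ?, 16, 32, 64, 128, 256, 512, 1024, 2048, which is successive powers of 2.
Stream B is -19, -5, 9, 23, 37, 51, 65, 79, 93, 107, 121, which is adding 14 each time.
Filling stream A at index 4 by its rule yields 8.

8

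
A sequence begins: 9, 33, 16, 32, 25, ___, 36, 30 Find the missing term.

Odd-indexed and even-indexed terms follow separate rules.
Track A: 9, 16, 25, 36 (consecutive squares n² from n = 3).
Track B: 33, 32, ?, 30 (linear: a_n = 34 − n).
The gap is track B's term 3; the rule gives 31.

31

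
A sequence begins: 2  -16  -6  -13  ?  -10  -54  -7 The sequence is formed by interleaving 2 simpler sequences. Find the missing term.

18

Split by position mod 2 into 2 tracks.
Stream A is 2, -6, ?, -54, which is geometric, ×-3 each step.
Stream B is -16, -13, -10, -7, which is linear: a_n = -19 + 3·n.
The gap is stream A's term 3; the rule gives 18.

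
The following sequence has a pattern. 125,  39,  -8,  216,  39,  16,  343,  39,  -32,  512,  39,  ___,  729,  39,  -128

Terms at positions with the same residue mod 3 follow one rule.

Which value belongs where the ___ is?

Taking every 3rd term gives 3 separate tracks.
Stream A is 125, 216, 343, 512, 729, which is perfect cubes starting at 5³.
Stream B is 39, 39, 39, 39, 39, which is the constant sequence 39.
Stream C is -8, 16, -32, ?, -128, which is a geometric progression (common ratio -2).
Stream C's pattern makes the blank 64.

64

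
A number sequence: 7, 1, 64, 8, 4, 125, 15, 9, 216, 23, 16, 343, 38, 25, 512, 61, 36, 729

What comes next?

Split by position mod 3: positions 1, 4, 7, … form one track, and each other residue class forms its own.
Subsequence A: 7, 8, 15, 23, 38, 61. Each term equals the sum of the previous two.
Subsequence B: 1, 4, 9, 16, 25, 36. Consecutive squares n² from n = 1.
Subsequence C: 64, 125, 216, 343, 512, 729. Consecutive cubes n³ from n = 4.
The 19th slot belongs to subsequence A; its 7th term is 99.

99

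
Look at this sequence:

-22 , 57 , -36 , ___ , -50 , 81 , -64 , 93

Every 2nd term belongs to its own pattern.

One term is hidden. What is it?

69

Positions 1, 3, 5, … form one subsequence and positions 2, 4, 6, … form another.
Stream A: -22, -36, -50, -64. Linear: a_n = -8 − 14·n.
Stream B: 57, ?, 81, 93. Arithmetic, step +12.
The gap is stream B's term 2; the rule gives 69.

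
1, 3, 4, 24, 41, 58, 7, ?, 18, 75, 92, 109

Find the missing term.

Reading positions in blocks of 6 reveals the pattern AAABBB — 2 tracks woven together.
Subsequence A: 1, 3, 4, 7, ?, 18 — Fibonacci-style (each term is the sum of the two before it).
Subsequence B: 24, 41, 58, 75, 92, 109 — arithmetic with common difference +17.
So the missing entry in subsequence A is 11.

11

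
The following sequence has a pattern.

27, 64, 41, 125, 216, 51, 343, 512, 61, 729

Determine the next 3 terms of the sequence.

Reading positions in blocks of 3 reveals the pattern AAB — 2 tracks woven together.
Track A: 27, 64, 125, 216, 343, 512, 729 — perfect cubes starting at 3³.
Track B: 41, 51, 61 — linear: a_n = 31 + 10·n.
The 11th slot belongs to track A; its 8th term is 1000.
Position 12 → track B, term 4 = 71.
Term 13 comes from track A (its 9th entry): 1331.

1000, 71, 1331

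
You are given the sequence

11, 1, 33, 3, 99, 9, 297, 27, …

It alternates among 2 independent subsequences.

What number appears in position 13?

Odd-indexed and even-indexed terms follow separate rules.
Subsequence A: 11, 33, 99, 297. A geometric progression (common ratio 3).
Subsequence B: 1, 3, 9, 27. Powers 3^0, 3^1, 3^2, ….
Position 13 → subsequence A, term 7 = 8019.

8019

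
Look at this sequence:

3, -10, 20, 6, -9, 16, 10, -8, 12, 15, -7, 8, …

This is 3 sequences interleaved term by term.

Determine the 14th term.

Read the sequence 3 terms at a time; column i is its own pattern.
Subsequence A: 3, 6, 10, 15 (triangular numbers n(n+1)/2 for n = 2, 3, …).
Subsequence B: -10, -9, -8, -7 (arithmetic, step +1).
Subsequence C: 20, 16, 12, 8 (arithmetic with common difference −4).
Position 14 → subsequence B, term 5 = -6.

-6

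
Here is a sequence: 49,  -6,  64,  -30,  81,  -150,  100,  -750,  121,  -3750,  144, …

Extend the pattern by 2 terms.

Odd-indexed and even-indexed terms follow separate rules.
Subsequence A: 49, 64, 81, 100, 121, 144 — perfect squares starting at 7².
Subsequence B: -6, -30, -150, -750, -3750 — a geometric progression (common ratio 5).
Position 12 falls in subsequence B as its term 6, giving -18750.
The 13th slot belongs to subsequence A; its 7th term is 169.

-18750, 169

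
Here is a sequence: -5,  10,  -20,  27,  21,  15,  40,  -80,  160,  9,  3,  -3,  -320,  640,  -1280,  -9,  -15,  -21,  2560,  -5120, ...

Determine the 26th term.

The slot pattern repeats as AAABBB (period 6), so there are 2 interleaved tracks.
Track A: -5, 10, -20, 40, -80, 160, -320, 640, -1280, 2560, -5120. A geometric progression (common ratio -2).
Track B: 27, 21, 15, 9, 3, -3, -9, -15, -21. Arithmetic with common difference −6.
Position 26 → track A, term 14 = 40960.

40960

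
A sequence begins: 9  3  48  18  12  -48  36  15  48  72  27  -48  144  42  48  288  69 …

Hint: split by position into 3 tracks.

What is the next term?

Taking every 3rd term gives 3 separate tracks.
Stream A = 9, 18, 36, 72, 144, 288: a geometric progression (common ratio 2).
Stream B = 3, 12, 15, 27, 42, 69: a Fibonacci-like recurrence a_n = a_{n-1} + a_{n-2}.
Stream C = 48, -48, 48, -48, 48: the oscillation 48·(−1)^(n+1).
The 18th slot belongs to stream C; its 6th term is -48.

-48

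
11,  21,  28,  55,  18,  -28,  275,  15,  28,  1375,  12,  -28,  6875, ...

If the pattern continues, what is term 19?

171875

Split by position mod 3: positions 1, 4, 7, … form one track, and each other residue class forms its own.
Track A: 11, 55, 275, 1375, 6875 (a geometric progression (common ratio 5)).
Track B: 21, 18, 15, 12 (linear: a_n = 24 − 3·n).
Track C: 28, -28, 28, -28 (alternating ±28).
Position 19 falls in track A as its term 7, giving 171875.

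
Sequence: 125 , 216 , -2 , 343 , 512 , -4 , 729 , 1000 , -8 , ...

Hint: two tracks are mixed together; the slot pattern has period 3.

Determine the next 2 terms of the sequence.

1331, 1728

Positions follow the repeating pattern AAB; grouping by letter gives 2 tracks.
Subsequence A: 125, 216, 343, 512, 729, 1000. Perfect cubes starting at 5³.
Subsequence B: -2, -4, -8. A geometric progression (common ratio 2).
Position 10 → subsequence A, term 7 = 1331.
Position 11 → subsequence A, term 8 = 1728.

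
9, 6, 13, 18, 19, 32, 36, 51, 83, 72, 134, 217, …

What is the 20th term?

The slot pattern repeats as ABB (period 3), so there are 2 interleaved tracks.
Track A: 9, 18, 36, 72. A geometric progression (common ratio 2).
Track B: 6, 13, 19, 32, 51, 83, 134, 217. Fibonacci-style (each term is the sum of the two before it).
The 20th slot belongs to track B; its 13th term is 2406.

2406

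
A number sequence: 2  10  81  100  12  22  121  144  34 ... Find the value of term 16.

256

Reading positions in blocks of 4 reveals the pattern AABB — 2 tracks woven together.
Stream A: 2, 10, 12, 22, 34 — Fibonacci-style (each term is the sum of the two before it).
Stream B: 81, 100, 121, 144 — the squares 9², 10², 11², ….
The 16th slot belongs to stream B; its 8th term is 256.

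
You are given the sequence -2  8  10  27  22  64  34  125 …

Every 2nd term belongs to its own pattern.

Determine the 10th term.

Split by position mod 2 into 2 tracks.
Track A = -2, 10, 22, 34: arithmetic with common difference +12.
Track B = 8, 27, 64, 125: the cubes 2³, 3³, 4³, ….
The 10th slot belongs to track B; its 5th term is 216.

216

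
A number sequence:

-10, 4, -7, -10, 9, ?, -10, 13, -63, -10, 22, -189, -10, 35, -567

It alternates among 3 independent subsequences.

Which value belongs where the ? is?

-21

Split by position mod 3 into 3 tracks.
Stream A: -10, -10, -10, -10, -10 — the constant sequence -10.
Stream B: 4, 9, 13, 22, 35 — each term equals the sum of the previous two.
Stream C: -7, ?, -63, -189, -567 — a geometric progression (common ratio 3).
The gap is stream C's term 2; the rule gives -21.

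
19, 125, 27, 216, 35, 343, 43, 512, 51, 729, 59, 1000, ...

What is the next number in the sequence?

Split by position mod 2 into 2 tracks.
Track A: 19, 27, 35, 43, 51, 59 — arithmetic, step +8.
Track B: 125, 216, 343, 512, 729, 1000 — perfect cubes starting at 5³.
The 13th slot belongs to track A; its 7th term is 67.

67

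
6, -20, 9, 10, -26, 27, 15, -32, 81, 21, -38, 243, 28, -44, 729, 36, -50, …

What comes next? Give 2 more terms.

2187, 45

Taking every 3rd term gives 3 separate tracks.
Track A = 6, 10, 15, 21, 28, 36: triangular numbers starting at T_3.
Track B = -20, -26, -32, -38, -44, -50: arithmetic, step −6.
Track C = 9, 27, 81, 243, 729: powers 3^2, 3^3, 3^4, ….
Position 18 → track C, term 6 = 2187.
Position 19 falls in track A as its term 7, giving 45.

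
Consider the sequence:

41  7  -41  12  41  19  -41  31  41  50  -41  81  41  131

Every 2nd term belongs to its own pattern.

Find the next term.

Split by position mod 2 into 2 tracks.
Subsequence A: 41, -41, 41, -41, 41, -41, 41 (oscillating between 41 and -41).
Subsequence B: 7, 12, 19, 31, 50, 81, 131 (each term equals the sum of the previous two).
The 15th slot belongs to subsequence A; its 8th term is -41.

-41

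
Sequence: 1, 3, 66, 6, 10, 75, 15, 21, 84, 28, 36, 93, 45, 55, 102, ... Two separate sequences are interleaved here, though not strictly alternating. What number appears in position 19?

Positions follow the repeating pattern AAB; grouping by letter gives 2 tracks.
Track A: 1, 3, 6, 10, 15, 21, 28, 36, 45, 55 — triangular numbers n(n+1)/2 for n = 1, 2, ….
Track B: 66, 75, 84, 93, 102 — arithmetic with common difference +9.
The 19th slot belongs to track A; its 13th term is 91.

91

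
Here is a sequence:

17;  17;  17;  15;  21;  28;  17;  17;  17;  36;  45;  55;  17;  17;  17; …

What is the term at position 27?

The slot pattern repeats as AAABBB (period 6), so there are 2 interleaved tracks.
Stream A: 17, 17, 17, 17, 17, 17, 17, 17, 17 — the constant sequence 17.
Stream B: 15, 21, 28, 36, 45, 55 — triangular numbers n(n+1)/2 for n = 5, 6, ….
The 27th slot belongs to stream A; its 15th term is 17.

17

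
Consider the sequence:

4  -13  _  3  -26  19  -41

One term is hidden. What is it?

Split by position mod 2 into 2 tracks.
Track A: 4, ?, -26, -41. Linear: a_n = 19 − 15·n.
Track B: -13, 3, 19. Adding 16 each time.
Filling track A at index 2 by its rule yields -11.

-11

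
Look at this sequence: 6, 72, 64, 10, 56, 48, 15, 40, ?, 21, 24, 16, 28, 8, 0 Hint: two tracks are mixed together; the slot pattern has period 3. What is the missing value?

32

Positions follow the repeating pattern ABB; grouping by letter gives 2 tracks.
Stream A: 6, 10, 15, 21, 28. Triangular numbers starting at T_3.
Stream B: 72, 64, 56, 48, 40, ?, 24, 16, 8, 0. Subtracting 8 each time.
So the missing entry in stream B is 32.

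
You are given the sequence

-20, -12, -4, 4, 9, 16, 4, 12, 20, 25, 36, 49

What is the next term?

Reading positions in blocks of 6 reveals the pattern AAABBB — 2 tracks woven together.
Subsequence A is -20, -12, -4, 4, 12, 20, which is arithmetic, step +8.
Subsequence B is 4, 9, 16, 25, 36, 49, which is the squares 2², 3², 4², ….
Position 13 → subsequence A, term 7 = 28.

28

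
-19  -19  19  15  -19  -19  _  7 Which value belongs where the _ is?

11

Positions follow the repeating pattern AABB; grouping by letter gives 2 tracks.
Stream A is -19, -19, -19, -19, which is the constant sequence -19.
Stream B is 19, 15, ?, 7, which is subtracting 4 each time.
The gap is stream B's term 3; the rule gives 11.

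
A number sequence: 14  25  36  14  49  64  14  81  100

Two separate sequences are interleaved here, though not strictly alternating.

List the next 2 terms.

14, 121

The slot pattern repeats as ABB (period 3), so there are 2 interleaved tracks.
Subsequence A = 14, 14, 14: always 14.
Subsequence B = 25, 36, 49, 64, 81, 100: consecutive squares n² from n = 5.
The 10th slot belongs to subsequence A; its 4th term is 14.
Position 11 → subsequence B, term 7 = 121.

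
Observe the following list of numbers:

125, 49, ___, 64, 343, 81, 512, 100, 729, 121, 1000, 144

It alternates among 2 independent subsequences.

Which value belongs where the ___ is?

216

Odd-indexed and even-indexed terms follow separate rules.
Subsequence A = 125, ?, 343, 512, 729, 1000: consecutive cubes n³ from n = 5.
Subsequence B = 49, 64, 81, 100, 121, 144: consecutive squares n² from n = 7.
Filling subsequence A at index 2 by its rule yields 216.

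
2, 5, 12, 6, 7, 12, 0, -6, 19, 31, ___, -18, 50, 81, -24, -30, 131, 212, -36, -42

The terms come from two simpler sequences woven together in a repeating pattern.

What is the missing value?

The slot pattern repeats as AABB (period 4), so there are 2 interleaved tracks.
Stream A is 2, 5, 7, 12, 19, 31, 50, 81, 131, 212, which is each term equals the sum of the previous two.
Stream B is 12, 6, 0, -6, ?, -18, -24, -30, -36, -42, which is arithmetic, step −6.
Stream B's pattern makes the blank -12.

-12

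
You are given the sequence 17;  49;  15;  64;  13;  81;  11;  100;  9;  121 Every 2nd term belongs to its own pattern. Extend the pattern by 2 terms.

7, 144

Odd-indexed and even-indexed terms follow separate rules.
Subsequence A is 17, 15, 13, 11, 9, which is arithmetic, step −2.
Subsequence B is 49, 64, 81, 100, 121, which is the squares 7², 8², 9², ….
Position 11 falls in subsequence A as its term 6, giving 7.
Term 12 comes from subsequence B (its 6th entry): 144.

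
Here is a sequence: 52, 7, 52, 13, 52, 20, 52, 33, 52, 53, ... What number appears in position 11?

Split by position mod 2 into 2 tracks.
Track A = 52, 52, 52, 52, 52: always 52.
Track B = 7, 13, 20, 33, 53: a Fibonacci-like recurrence a_n = a_{n-1} + a_{n-2}.
Position 11 falls in track A as its term 6, giving 52.

52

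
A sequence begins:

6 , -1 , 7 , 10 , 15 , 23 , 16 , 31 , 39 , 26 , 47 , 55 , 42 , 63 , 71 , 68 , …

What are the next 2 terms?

79, 87

The slot pattern repeats as ABB (period 3), so there are 2 interleaved tracks.
Stream A = 6, 10, 16, 26, 42, 68: Fibonacci-style (each term is the sum of the two before it).
Stream B = -1, 7, 15, 23, 31, 39, 47, 55, 63, 71: linear: a_n = -9 + 8·n.
Position 17 → stream B, term 11 = 79.
Position 18 → stream B, term 12 = 87.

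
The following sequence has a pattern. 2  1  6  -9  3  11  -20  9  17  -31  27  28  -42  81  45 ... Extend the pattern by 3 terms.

-53, 243, 73

Split by position mod 3: positions 1, 4, 7, … form one track, and each other residue class forms its own.
Stream A: 2, -9, -20, -31, -42. Linear: a_n = 13 − 11·n.
Stream B: 1, 3, 9, 27, 81. Powers 3^0, 3^1, 3^2, ….
Stream C: 6, 11, 17, 28, 45. Fibonacci-style (each term is the sum of the two before it).
Position 16 → stream A, term 6 = -53.
The 17th slot belongs to stream B; its 6th term is 243.
Position 18 → stream C, term 6 = 73.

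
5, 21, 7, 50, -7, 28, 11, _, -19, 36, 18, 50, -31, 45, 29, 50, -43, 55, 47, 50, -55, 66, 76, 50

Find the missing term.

50

Split by position mod 4 into 4 tracks.
Track A: 5, -7, -19, -31, -43, -55 — linear: a_n = 17 − 12·n.
Track B: 21, 28, 36, 45, 55, 66 — triangular numbers n(n+1)/2 for n = 6, 7, ….
Track C: 7, 11, 18, 29, 47, 76 — Fibonacci-style (each term is the sum of the two before it).
Track D: 50, ?, 50, 50, 50, 50 — always 50.
So the missing entry in track D is 50.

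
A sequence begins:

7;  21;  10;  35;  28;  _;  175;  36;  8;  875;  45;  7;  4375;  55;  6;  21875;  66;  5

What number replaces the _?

9

Taking every 3rd term gives 3 separate tracks.
Subsequence A = 7, 35, 175, 875, 4375, 21875: geometric with ratio 5.
Subsequence B = 21, 28, 36, 45, 55, 66: triangular numbers starting at T_6.
Subsequence C = 10, ?, 8, 7, 6, 5: arithmetic with common difference −1.
So the missing entry in subsequence C is 9.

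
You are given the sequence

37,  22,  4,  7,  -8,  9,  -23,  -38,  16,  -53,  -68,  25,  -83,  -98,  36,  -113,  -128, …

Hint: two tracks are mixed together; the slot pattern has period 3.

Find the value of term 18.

49

Positions follow the repeating pattern AAB; grouping by letter gives 2 tracks.
Stream A: 37, 22, 7, -8, -23, -38, -53, -68, -83, -98, -113, -128. Linear: a_n = 52 − 15·n.
Stream B: 4, 9, 16, 25, 36. Consecutive squares n² from n = 2.
Position 18 falls in stream B as its term 6, giving 49.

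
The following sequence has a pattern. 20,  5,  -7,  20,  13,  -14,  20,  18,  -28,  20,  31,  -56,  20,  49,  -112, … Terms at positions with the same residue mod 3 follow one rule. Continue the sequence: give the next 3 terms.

Read the sequence 3 terms at a time; column i is its own pattern.
Stream A: 20, 20, 20, 20, 20 — always 20.
Stream B: 5, 13, 18, 31, 49 — each term equals the sum of the previous two.
Stream C: -7, -14, -28, -56, -112 — multiplying by 2 each time.
Position 16 → stream A, term 6 = 20.
The 17th slot belongs to stream B; its 6th term is 80.
Position 18 → stream C, term 6 = -224.

20, 80, -224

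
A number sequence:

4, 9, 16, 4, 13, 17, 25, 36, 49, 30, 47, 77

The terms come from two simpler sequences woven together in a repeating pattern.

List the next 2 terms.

64, 81

Reading positions in blocks of 6 reveals the pattern AAABBB — 2 tracks woven together.
Track A: 4, 9, 16, 25, 36, 49. Perfect squares starting at 2².
Track B: 4, 13, 17, 30, 47, 77. A Fibonacci-like recurrence a_n = a_{n-1} + a_{n-2}.
Position 13 → track A, term 7 = 64.
The 14th slot belongs to track A; its 8th term is 81.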